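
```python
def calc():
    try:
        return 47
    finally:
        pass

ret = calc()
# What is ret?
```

Step-by-step execution trace:
1. `calc()` enters try: `return 47` sets pending return value 47.
2. Before returning, `finally: pass` runs (no effect).
3. calc() returns 47 → ret = 47.
Result: 47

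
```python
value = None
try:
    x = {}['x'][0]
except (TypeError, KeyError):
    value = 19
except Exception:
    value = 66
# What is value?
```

Step-by-step execution trace:
1. `x = {}['x'][0]` raises KeyError.
2. `except (TypeError, KeyError)` matches (KeyError is in the tuple) → value = 19.
3. `except Exception` is not reached.
Result: 19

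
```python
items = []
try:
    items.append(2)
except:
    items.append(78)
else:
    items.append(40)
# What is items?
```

Step-by-step execution trace:
1. try: `items.append(2)` → items = [2]. No exception raised.
2. `except` is skipped.
3. `else` runs (try completed without exception): `items.append(40)` → items = [2, 40].
Result: [2, 40]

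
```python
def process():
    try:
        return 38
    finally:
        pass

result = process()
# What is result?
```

Step-by-step execution trace:
1. `process()` enters try: `return 38` sets pending return value 38.
2. Before returning, `finally: pass` runs (no effect).
3. process() returns 38 → result = 38.
Result: 38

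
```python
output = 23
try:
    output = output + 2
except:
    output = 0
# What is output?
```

Step-by-step execution trace:
1. output starts at 23.
2. try: `output = output + 2` → output = 25. No exception raised.
3. `except` is skipped.
Result: 25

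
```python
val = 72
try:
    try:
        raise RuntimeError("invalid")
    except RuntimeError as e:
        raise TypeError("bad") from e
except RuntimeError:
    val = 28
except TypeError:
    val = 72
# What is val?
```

Step-by-step execution trace:
1. Inner try raises RuntimeError; inner `except RuntimeError as e` catches it.
2. `raise TypeError(...) from e` raises TypeError (RuntimeError is attached as __cause__, but only TypeError is active).
3. Outer `except RuntimeError` does not match TypeError; skipped.
4. Outer `except TypeError` matches → val = 72.
Result: 72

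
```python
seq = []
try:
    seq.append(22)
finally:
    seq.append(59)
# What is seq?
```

Step-by-step execution trace:
1. try: `seq.append(22)` → seq = [22].
2. The try body completes without raising.
3. finally always runs: `seq.append(59)` → seq = [22, 59].
Result: [22, 59]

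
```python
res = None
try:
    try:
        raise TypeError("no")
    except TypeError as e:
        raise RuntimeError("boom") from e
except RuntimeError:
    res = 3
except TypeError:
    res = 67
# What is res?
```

Step-by-step execution trace:
1. Inner try raises TypeError; inner `except TypeError as e` catches it.
2. `raise RuntimeError(...) from e` raises RuntimeError (TypeError is attached as __cause__, but only RuntimeError is active).
3. Outer `except RuntimeError` matches → res = 3.
4. `except TypeError` is not reached.
Result: 3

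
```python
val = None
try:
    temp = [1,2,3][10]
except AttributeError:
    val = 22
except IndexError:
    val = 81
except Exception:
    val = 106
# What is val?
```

Step-by-step execution trace:
1. `temp = [1,2,3][10]` raises IndexError.
2. `except AttributeError` does not match IndexError; skipped.
3. `except IndexError` matches → val = 81.
4. Remaining except clauses are skipped.
Result: 81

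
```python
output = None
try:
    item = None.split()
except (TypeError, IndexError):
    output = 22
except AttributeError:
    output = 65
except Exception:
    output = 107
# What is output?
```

Step-by-step execution trace:
1. `item = None.split()` raises AttributeError.
2. `except (TypeError, IndexError)` does not match AttributeError; skipped.
3. `except AttributeError` matches (exact type match) → output = 65.
4. `except Exception` is not reached.
Result: 65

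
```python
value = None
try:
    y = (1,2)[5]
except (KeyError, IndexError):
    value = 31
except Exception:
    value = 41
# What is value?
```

Step-by-step execution trace:
1. `y = (1,2)[5]` raises IndexError.
2. `except (KeyError, IndexError)` matches (IndexError is in the tuple) → value = 31.
3. `except Exception` is not reached.
Result: 31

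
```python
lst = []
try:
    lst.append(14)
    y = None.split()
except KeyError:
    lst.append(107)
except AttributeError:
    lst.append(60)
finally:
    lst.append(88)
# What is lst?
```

Step-by-step execution trace:
1. try: `lst.append(14)` → lst = [14].
2. `y = None.split()` raises AttributeError.
3. `except KeyError` does not match AttributeError; skipped.
4. `except AttributeError` matches → `lst.append(60)` → lst = [14, 60].
5. finally always runs: `lst.append(88)` → lst = [14, 60, 88].
Result: [14, 60, 88]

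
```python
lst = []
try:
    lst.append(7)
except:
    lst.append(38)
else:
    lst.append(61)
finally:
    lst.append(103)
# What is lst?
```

Step-by-step execution trace:
1. try: `lst.append(7)` → lst = [7]. No exception raised.
2. `except` is skipped.
3. `else` runs: `lst.append(61)` → lst = [7, 61].
4. `finally` always runs: `lst.append(103)` → lst = [7, 61, 103].
Result: [7, 61, 103]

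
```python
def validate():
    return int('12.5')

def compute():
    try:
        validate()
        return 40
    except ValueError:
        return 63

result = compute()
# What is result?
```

Step-by-step execution trace:
1. `compute()` calls `validate()`.
2. `validate()` evaluates `int('12.5')`, which raises ValueError; it propagates to the caller.
3. `return 40` is not reached.
4. `except ValueError` in compute matches → returns 63.
5. result = 63.
Result: 63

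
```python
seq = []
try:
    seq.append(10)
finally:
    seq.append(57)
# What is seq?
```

Step-by-step execution trace:
1. try: `seq.append(10)` → seq = [10].
2. The try body completes without raising.
3. finally always runs: `seq.append(57)` → seq = [10, 57].
Result: [10, 57]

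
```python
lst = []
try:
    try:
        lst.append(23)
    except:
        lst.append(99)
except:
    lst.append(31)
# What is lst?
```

Step-by-step execution trace:
1. Inner try: `lst.append(23)` → lst = [23]. No exception raised.
2. Inner `except` is skipped.
3. Inner try completes normally; outer `except` is skipped.
Result: [23]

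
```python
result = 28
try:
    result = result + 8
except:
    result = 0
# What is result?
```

Step-by-step execution trace:
1. result starts at 28.
2. try: `result = result + 8` → result = 36. No exception raised.
3. `except` is skipped.
Result: 36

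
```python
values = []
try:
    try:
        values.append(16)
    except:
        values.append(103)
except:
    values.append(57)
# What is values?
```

Step-by-step execution trace:
1. Inner try: `values.append(16)` → values = [16]. No exception raised.
2. Inner `except` is skipped.
3. Inner try completes normally; outer `except` is skipped.
Result: [16]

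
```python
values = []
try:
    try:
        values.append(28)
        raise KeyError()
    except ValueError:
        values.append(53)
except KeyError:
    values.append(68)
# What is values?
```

Step-by-step execution trace:
1. Inner try: `values.append(28)` → values = [28].
2. `raise KeyError()` raises KeyError.
3. Inner `except ValueError` does not match KeyError; exception propagates to outer try.
4. Outer `except KeyError` matches → `values.append(68)` → values = [28, 68].
Result: [28, 68]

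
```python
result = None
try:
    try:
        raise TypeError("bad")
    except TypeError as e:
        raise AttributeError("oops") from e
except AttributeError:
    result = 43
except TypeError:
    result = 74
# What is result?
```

Step-by-step execution trace:
1. Inner try raises TypeError; inner `except TypeError as e` catches it.
2. `raise AttributeError(...) from e` raises AttributeError (TypeError is attached as __cause__, but only AttributeError is active).
3. Outer `except AttributeError` matches → result = 43.
4. `except TypeError` is not reached.
Result: 43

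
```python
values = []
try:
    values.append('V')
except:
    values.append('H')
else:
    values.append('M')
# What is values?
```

Step-by-step execution trace:
1. try: `values.append('V')` → values = ['V']. No exception raised.
2. `except` is skipped.
3. `else` runs (try completed without exception): `values.append('M')` → values = ['V', 'M'].
Result: ['V', 'M']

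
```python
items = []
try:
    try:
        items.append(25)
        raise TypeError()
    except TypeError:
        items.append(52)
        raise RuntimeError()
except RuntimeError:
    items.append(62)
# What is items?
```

Step-by-step execution trace:
1. Inner try: `items.append(25)` → items = [25].
2. `raise TypeError()` raises TypeError.
3. Inner `except TypeError` matches → `items.append(52)` → items = [25, 52].
4. `raise RuntimeError()` raises RuntimeError; propagates to outer try.
5. Outer `except RuntimeError` matches → `items.append(62)` → items = [25, 52, 62].
Result: [25, 52, 62]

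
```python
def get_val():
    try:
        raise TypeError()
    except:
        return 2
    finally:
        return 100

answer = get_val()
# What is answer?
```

Step-by-step execution trace:
1. `get_val()` enters try: `raise TypeError()` raises TypeError.
2. bare `except` matches → `return 2` sets pending return value 2.
3. Before returning, `finally: return 100` runs and overrides the pending return.
4. get_val() returns 100 → answer = 100.
Result: 100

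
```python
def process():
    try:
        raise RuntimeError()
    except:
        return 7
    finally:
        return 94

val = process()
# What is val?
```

Step-by-step execution trace:
1. `process()` enters try: `raise RuntimeError()` raises RuntimeError.
2. bare `except` matches → `return 7` sets pending return value 7.
3. Before returning, `finally: return 94` runs and overrides the pending return.
4. process() returns 94 → val = 94.
Result: 94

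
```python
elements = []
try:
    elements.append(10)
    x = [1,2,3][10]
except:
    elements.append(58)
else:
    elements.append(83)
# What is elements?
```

Step-by-step execution trace:
1. try: `elements.append(10)` → elements = [10].
2. `x = [1,2,3][10]` raises IndexError.
3. bare `except` matches → `elements.append(58)` → elements = [10, 58].
4. `else` is skipped (an exception was raised).
Result: [10, 58]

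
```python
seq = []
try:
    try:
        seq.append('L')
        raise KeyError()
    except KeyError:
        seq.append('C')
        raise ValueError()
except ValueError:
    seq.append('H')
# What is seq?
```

Step-by-step execution trace:
1. Inner try: `seq.append('L')` → seq = ['L'].
2. `raise KeyError()` raises KeyError.
3. Inner `except KeyError` matches → `seq.append('C')` → seq = ['L', 'C'].
4. `raise ValueError()` raises ValueError; propagates to outer try.
5. Outer `except ValueError` matches → `seq.append('H')` → seq = ['L', 'C', 'H'].
Result: ['L', 'C', 'H']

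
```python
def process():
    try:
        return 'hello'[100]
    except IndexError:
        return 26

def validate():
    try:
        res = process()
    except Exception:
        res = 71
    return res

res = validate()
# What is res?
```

Step-by-step execution trace:
1. `validate()` calls `process()`.
2. In process: `'hello'[100]` raises IndexError; `except IndexError` catches it → returns 26.
3. In validate: `res = process()` → res = 26. No exception reaches validate.
4. `except Exception` is skipped; validate returns 26.
5. res = 26.
Result: 26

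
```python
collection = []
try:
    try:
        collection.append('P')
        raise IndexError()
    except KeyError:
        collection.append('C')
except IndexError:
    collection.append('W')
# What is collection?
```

Step-by-step execution trace:
1. Inner try: `collection.append('P')` → collection = ['P'].
2. `raise IndexError()` raises IndexError.
3. Inner `except KeyError` does not match IndexError; exception propagates to outer try.
4. Outer `except IndexError` matches → `collection.append('W')` → collection = ['P', 'W'].
Result: ['P', 'W']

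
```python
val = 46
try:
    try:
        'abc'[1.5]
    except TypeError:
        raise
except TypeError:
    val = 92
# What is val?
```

Step-by-step execution trace:
1. Inner try: `'abc'[1.5]` raises TypeError.
2. Inner `except TypeError` matches; bare `raise` re-raises the same TypeError.
3. Outer `except TypeError` matches → val = 92.
Result: 92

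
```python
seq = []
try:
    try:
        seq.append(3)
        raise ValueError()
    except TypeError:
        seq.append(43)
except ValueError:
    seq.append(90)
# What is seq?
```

Step-by-step execution trace:
1. Inner try: `seq.append(3)` → seq = [3].
2. `raise ValueError()` raises ValueError.
3. Inner `except TypeError` does not match ValueError; exception propagates to outer try.
4. Outer `except ValueError` matches → `seq.append(90)` → seq = [3, 90].
Result: [3, 90]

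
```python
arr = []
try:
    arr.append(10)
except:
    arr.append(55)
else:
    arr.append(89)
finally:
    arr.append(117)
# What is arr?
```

Step-by-step execution trace:
1. try: `arr.append(10)` → arr = [10]. No exception raised.
2. `except` is skipped.
3. `else` runs: `arr.append(89)` → arr = [10, 89].
4. `finally` always runs: `arr.append(117)` → arr = [10, 89, 117].
Result: [10, 89, 117]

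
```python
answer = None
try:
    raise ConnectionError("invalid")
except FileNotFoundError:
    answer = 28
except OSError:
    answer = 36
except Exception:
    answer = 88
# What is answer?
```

Step-by-step execution trace:
1. `raise ConnectionError(...)` raises ConnectionError.
2. `except FileNotFoundError` does not match (ConnectionError is not a subclass of FileNotFoundError); skipped.
3. `except OSError` matches (ConnectionError is a subclass of OSError) → answer = 36.
4. `except Exception` is not reached.
Result: 36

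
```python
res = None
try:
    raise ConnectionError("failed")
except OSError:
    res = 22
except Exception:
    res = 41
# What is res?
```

Step-by-step execution trace:
1. `raise ConnectionError(...)` raises ConnectionError.
2. `except OSError` matches (ConnectionError is a subclass of OSError) → res = 22.
3. `except Exception` is not reached.
Result: 22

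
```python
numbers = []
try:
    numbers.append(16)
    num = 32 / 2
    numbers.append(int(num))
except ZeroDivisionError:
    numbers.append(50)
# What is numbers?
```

Step-by-step execution trace:
1. try: `numbers.append(16)` → numbers = [16].
2. `num = 32 / 2` → num = 16.0. No exception raised.
3. `numbers.append(int(num))` → numbers = [16, 16].
4. `except ZeroDivisionError` is skipped (no exception was raised).
Result: [16, 16]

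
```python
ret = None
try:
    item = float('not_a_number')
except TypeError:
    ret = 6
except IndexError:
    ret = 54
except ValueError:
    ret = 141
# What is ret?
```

Step-by-step execution trace:
1. `item = float('not_a_number')` raises ValueError.
2. `except TypeError` does not match ValueError; skipped.
3. `except IndexError` does not match ValueError; skipped.
4. `except ValueError` matches → ret = 141.
Result: 141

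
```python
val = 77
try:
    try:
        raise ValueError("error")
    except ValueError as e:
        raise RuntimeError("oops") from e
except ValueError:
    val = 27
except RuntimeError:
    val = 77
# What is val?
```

Step-by-step execution trace:
1. Inner try raises ValueError; inner `except ValueError as e` catches it.
2. `raise RuntimeError(...) from e` raises RuntimeError (ValueError is attached as __cause__, but only RuntimeError is active).
3. Outer `except ValueError` does not match RuntimeError; skipped.
4. Outer `except RuntimeError` matches → val = 77.
Result: 77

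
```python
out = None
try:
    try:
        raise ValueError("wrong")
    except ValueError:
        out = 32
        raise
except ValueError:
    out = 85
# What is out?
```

Step-by-step execution trace:
1. Inner try: `raise ValueError("wrong")` raises ValueError.
2. Inner `except ValueError` matches → out = 32.
3. bare `raise` re-raises the same ValueError.
4. Outer `except ValueError` matches → out = 85.
Result: 85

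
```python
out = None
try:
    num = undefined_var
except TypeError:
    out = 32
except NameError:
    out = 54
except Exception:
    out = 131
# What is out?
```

Step-by-step execution trace:
1. `num = undefined_var` raises NameError.
2. `except TypeError` does not match NameError; skipped.
3. `except NameError` matches → out = 54.
4. Remaining except clauses are skipped.
Result: 54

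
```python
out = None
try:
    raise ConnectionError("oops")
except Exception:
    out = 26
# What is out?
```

Step-by-step execution trace:
1. `raise ConnectionError(...)` raises ConnectionError.
2. `except Exception` matches (ConnectionError is a subclass of Exception) → out = 26.
Result: 26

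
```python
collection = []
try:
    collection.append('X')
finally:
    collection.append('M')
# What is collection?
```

Step-by-step execution trace:
1. try: `collection.append('X')` → collection = ['X'].
2. The try body completes without raising.
3. finally always runs: `collection.append('M')` → collection = ['X', 'M'].
Result: ['X', 'M']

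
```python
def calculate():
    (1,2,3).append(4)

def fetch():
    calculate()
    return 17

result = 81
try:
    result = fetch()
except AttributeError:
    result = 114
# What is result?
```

Step-by-step execution trace:
1. result starts at 81.
2. try: `fetch()` calls `calculate()`.
3. `calculate()` evaluates `(1,2,3).append(4)`, which raises AttributeError; it propagates through fetch (uncaught).
4. `return 17` in fetch is not reached; the assignment to result does not complete.
5. `except AttributeError` matches → result = 114.
Result: 114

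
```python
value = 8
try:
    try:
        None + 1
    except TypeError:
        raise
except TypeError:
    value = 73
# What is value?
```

Step-by-step execution trace:
1. Inner try: `None + 1` raises TypeError.
2. Inner `except TypeError` matches; bare `raise` re-raises the same TypeError.
3. Outer `except TypeError` matches → value = 73.
Result: 73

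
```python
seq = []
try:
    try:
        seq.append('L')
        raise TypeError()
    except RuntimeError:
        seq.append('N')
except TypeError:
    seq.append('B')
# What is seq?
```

Step-by-step execution trace:
1. Inner try: `seq.append('L')` → seq = ['L'].
2. `raise TypeError()` raises TypeError.
3. Inner `except RuntimeError` does not match TypeError; exception propagates to outer try.
4. Outer `except TypeError` matches → `seq.append('B')` → seq = ['L', 'B'].
Result: ['L', 'B']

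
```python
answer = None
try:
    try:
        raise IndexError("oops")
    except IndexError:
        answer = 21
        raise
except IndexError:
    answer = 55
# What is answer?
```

Step-by-step execution trace:
1. Inner try: `raise IndexError("oops")` raises IndexError.
2. Inner `except IndexError` matches → answer = 21.
3. bare `raise` re-raises the same IndexError.
4. Outer `except IndexError` matches → answer = 55.
Result: 55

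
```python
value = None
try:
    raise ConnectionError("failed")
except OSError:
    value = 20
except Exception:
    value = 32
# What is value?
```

Step-by-step execution trace:
1. `raise ConnectionError(...)` raises ConnectionError.
2. `except OSError` matches (ConnectionError is a subclass of OSError) → value = 20.
3. `except Exception` is not reached.
Result: 20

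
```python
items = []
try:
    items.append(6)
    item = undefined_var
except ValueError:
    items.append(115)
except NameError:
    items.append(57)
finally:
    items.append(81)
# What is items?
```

Step-by-step execution trace:
1. try: `items.append(6)` → items = [6].
2. `item = undefined_var` raises NameError.
3. `except ValueError` does not match NameError; skipped.
4. `except NameError` matches → `items.append(57)` → items = [6, 57].
5. finally always runs: `items.append(81)` → items = [6, 57, 81].
Result: [6, 57, 81]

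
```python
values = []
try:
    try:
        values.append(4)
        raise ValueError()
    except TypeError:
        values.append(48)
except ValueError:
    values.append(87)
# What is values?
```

Step-by-step execution trace:
1. Inner try: `values.append(4)` → values = [4].
2. `raise ValueError()` raises ValueError.
3. Inner `except TypeError` does not match ValueError; exception propagates to outer try.
4. Outer `except ValueError` matches → `values.append(87)` → values = [4, 87].
Result: [4, 87]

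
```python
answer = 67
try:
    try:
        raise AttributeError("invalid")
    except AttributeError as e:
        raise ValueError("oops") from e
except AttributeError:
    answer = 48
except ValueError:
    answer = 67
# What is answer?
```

Step-by-step execution trace:
1. Inner try raises AttributeError; inner `except AttributeError as e` catches it.
2. `raise ValueError(...) from e` raises ValueError (AttributeError is attached as __cause__, but only ValueError is active).
3. Outer `except AttributeError` does not match ValueError; skipped.
4. Outer `except ValueError` matches → answer = 67.
Result: 67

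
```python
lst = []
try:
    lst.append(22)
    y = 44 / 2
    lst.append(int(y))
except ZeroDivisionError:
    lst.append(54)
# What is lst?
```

Step-by-step execution trace:
1. try: `lst.append(22)` → lst = [22].
2. `y = 44 / 2` → y = 22.0. No exception raised.
3. `lst.append(int(y))` → lst = [22, 22].
4. `except ZeroDivisionError` is skipped (no exception was raised).
Result: [22, 22]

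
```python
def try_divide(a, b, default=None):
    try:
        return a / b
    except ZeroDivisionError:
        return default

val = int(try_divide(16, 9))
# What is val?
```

Step-by-step execution trace:
1. `try_divide(16, 9)` enters try: `return 16 / 9` → returns 1.7777777777777777. No exception raised.
2. `except ZeroDivisionError` is skipped.
3. `int(1.7777777777777777)` → 1 → val = 1.
Result: 1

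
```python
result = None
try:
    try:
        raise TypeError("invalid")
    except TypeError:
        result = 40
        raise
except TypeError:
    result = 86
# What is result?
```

Step-by-step execution trace:
1. Inner try: `raise TypeError("invalid")` raises TypeError.
2. Inner `except TypeError` matches → result = 40.
3. bare `raise` re-raises the same TypeError.
4. Outer `except TypeError` matches → result = 86.
Result: 86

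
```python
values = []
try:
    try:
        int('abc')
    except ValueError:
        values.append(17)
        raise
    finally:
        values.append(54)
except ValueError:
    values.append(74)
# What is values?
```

Step-by-step execution trace:
1. Inner try: `int('abc')` raises ValueError.
2. Inner `except ValueError` matches → `values.append(17)` → values = [17].
3. bare `raise` re-raises ValueError.
4. Inner `finally` runs during unwinding: `values.append(54)` → values = [17, 54].
5. Outer `except ValueError` matches → `values.append(74)` → values = [17, 54, 74].
Result: [17, 54, 74]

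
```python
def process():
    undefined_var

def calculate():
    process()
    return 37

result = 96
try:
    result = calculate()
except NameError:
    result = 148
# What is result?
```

Step-by-step execution trace:
1. result starts at 96.
2. try: `calculate()` calls `process()`.
3. `process()` evaluates `undefined_var`, which raises NameError; it propagates through calculate (uncaught).
4. `return 37` in calculate is not reached; the assignment to result does not complete.
5. `except NameError` matches → result = 148.
Result: 148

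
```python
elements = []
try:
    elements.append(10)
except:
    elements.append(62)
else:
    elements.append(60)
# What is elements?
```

Step-by-step execution trace:
1. try: `elements.append(10)` → elements = [10]. No exception raised.
2. `except` is skipped.
3. `else` runs (try completed without exception): `elements.append(60)` → elements = [10, 60].
Result: [10, 60]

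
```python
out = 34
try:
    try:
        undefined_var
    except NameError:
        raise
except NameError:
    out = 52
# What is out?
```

Step-by-step execution trace:
1. Inner try: `undefined_var` raises NameError.
2. Inner `except NameError` matches; bare `raise` re-raises the same NameError.
3. Outer `except NameError` matches → out = 52.
Result: 52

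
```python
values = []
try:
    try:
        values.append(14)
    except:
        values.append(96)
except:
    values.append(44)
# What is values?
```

Step-by-step execution trace:
1. Inner try: `values.append(14)` → values = [14]. No exception raised.
2. Inner `except` is skipped.
3. Inner try completes normally; outer `except` is skipped.
Result: [14]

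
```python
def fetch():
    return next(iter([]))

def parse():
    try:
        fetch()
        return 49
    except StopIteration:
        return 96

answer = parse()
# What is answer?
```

Step-by-step execution trace:
1. `parse()` calls `fetch()`.
2. `fetch()` evaluates `next(iter([]))`, which raises StopIteration; it propagates to the caller.
3. `return 49` is not reached.
4. `except StopIteration` in parse matches → returns 96.
5. answer = 96.
Result: 96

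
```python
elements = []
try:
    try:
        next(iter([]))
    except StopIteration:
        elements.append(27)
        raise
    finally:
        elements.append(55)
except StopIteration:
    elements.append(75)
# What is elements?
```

Step-by-step execution trace:
1. Inner try: `next(iter([]))` raises StopIteration.
2. Inner `except StopIteration` matches → `elements.append(27)` → elements = [27].
3. bare `raise` re-raises StopIteration.
4. Inner `finally` runs during unwinding: `elements.append(55)` → elements = [27, 55].
5. Outer `except StopIteration` matches → `elements.append(75)` → elements = [27, 55, 75].
Result: [27, 55, 75]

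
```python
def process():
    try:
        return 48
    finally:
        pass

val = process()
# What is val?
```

Step-by-step execution trace:
1. `process()` enters try: `return 48` sets pending return value 48.
2. Before returning, `finally: pass` runs (no effect).
3. process() returns 48 → val = 48.
Result: 48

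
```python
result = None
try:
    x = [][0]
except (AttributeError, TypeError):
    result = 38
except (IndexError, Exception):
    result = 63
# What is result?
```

Step-by-step execution trace:
1. `x = [][0]` raises IndexError.
2. `except (AttributeError, TypeError)` does not match IndexError; skipped.
3. `except (IndexError, Exception)` matches (IndexError is in the tuple) → result = 63.
Result: 63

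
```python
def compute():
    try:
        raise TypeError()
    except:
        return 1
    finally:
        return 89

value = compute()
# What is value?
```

Step-by-step execution trace:
1. `compute()` enters try: `raise TypeError()` raises TypeError.
2. bare `except` matches → `return 1` sets pending return value 1.
3. Before returning, `finally: return 89` runs and overrides the pending return.
4. compute() returns 89 → value = 89.
Result: 89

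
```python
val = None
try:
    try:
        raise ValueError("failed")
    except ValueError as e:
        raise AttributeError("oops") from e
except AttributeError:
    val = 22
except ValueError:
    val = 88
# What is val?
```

Step-by-step execution trace:
1. Inner try raises ValueError; inner `except ValueError as e` catches it.
2. `raise AttributeError(...) from e` raises AttributeError (ValueError is attached as __cause__, but only AttributeError is active).
3. Outer `except AttributeError` matches → val = 22.
4. `except ValueError` is not reached.
Result: 22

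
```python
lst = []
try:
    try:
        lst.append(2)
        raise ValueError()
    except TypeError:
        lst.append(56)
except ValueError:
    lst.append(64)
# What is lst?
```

Step-by-step execution trace:
1. Inner try: `lst.append(2)` → lst = [2].
2. `raise ValueError()` raises ValueError.
3. Inner `except TypeError` does not match ValueError; exception propagates to outer try.
4. Outer `except ValueError` matches → `lst.append(64)` → lst = [2, 64].
Result: [2, 64]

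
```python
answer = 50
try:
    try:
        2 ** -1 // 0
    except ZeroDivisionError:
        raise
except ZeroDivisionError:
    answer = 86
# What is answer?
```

Step-by-step execution trace:
1. Inner try: `2 ** -1 // 0` raises ZeroDivisionError.
2. Inner `except ZeroDivisionError` matches; bare `raise` re-raises the same ZeroDivisionError.
3. Outer `except ZeroDivisionError` matches → answer = 86.
Result: 86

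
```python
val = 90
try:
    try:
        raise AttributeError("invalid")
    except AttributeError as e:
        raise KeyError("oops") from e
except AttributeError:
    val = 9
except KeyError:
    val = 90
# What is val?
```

Step-by-step execution trace:
1. Inner try raises AttributeError; inner `except AttributeError as e` catches it.
2. `raise KeyError(...) from e` raises KeyError (AttributeError is attached as __cause__, but only KeyError is active).
3. Outer `except AttributeError` does not match KeyError; skipped.
4. Outer `except KeyError` matches → val = 90.
Result: 90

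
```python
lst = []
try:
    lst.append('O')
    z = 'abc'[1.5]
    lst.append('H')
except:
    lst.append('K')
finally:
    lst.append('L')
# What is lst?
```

Step-by-step execution trace:
1. try: `lst.append('O')` → lst = ['O'].
2. `z = 'abc'[1.5]` raises TypeError; `lst.append('H')` is not reached.
3. bare `except` matches → `lst.append('K')` → lst = ['O', 'K'].
4. finally always runs: `lst.append('L')` → lst = ['O', 'K', 'L'].
Result: ['O', 'K', 'L']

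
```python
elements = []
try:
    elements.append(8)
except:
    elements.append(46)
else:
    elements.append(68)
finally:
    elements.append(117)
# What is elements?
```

Step-by-step execution trace:
1. try: `elements.append(8)` → elements = [8]. No exception raised.
2. `except` is skipped.
3. `else` runs: `elements.append(68)` → elements = [8, 68].
4. `finally` always runs: `elements.append(117)` → elements = [8, 68, 117].
Result: [8, 68, 117]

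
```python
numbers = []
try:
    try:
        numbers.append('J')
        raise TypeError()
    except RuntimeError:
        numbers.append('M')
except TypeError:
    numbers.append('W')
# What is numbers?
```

Step-by-step execution trace:
1. Inner try: `numbers.append('J')` → numbers = ['J'].
2. `raise TypeError()` raises TypeError.
3. Inner `except RuntimeError` does not match TypeError; exception propagates to outer try.
4. Outer `except TypeError` matches → `numbers.append('W')` → numbers = ['J', 'W'].
Result: ['J', 'W']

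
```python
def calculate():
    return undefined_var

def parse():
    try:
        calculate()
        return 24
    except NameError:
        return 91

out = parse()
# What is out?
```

Step-by-step execution trace:
1. `parse()` calls `calculate()`.
2. `calculate()` evaluates `undefined_var`, which raises NameError; it propagates to the caller.
3. `return 24` is not reached.
4. `except NameError` in parse matches → returns 91.
5. out = 91.
Result: 91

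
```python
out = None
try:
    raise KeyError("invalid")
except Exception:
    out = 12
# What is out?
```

Step-by-step execution trace:
1. `raise KeyError(...)` raises KeyError.
2. `except Exception` matches (KeyError is a subclass of Exception) → out = 12.
Result: 12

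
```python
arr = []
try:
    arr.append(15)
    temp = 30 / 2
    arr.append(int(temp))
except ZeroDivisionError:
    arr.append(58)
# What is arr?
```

Step-by-step execution trace:
1. try: `arr.append(15)` → arr = [15].
2. `temp = 30 / 2` → temp = 15.0. No exception raised.
3. `arr.append(int(temp))` → arr = [15, 15].
4. `except ZeroDivisionError` is skipped (no exception was raised).
Result: [15, 15]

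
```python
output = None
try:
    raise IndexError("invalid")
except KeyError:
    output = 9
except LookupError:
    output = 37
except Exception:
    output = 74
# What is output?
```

Step-by-step execution trace:
1. `raise IndexError(...)` raises IndexError.
2. `except KeyError` does not match (IndexError is not a subclass of KeyError); skipped.
3. `except LookupError` matches (IndexError is a subclass of LookupError) → output = 37.
4. `except Exception` is not reached.
Result: 37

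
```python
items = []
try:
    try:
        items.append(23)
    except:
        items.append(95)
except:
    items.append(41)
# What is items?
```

Step-by-step execution trace:
1. Inner try: `items.append(23)` → items = [23]. No exception raised.
2. Inner `except` is skipped.
3. Inner try completes normally; outer `except` is skipped.
Result: [23]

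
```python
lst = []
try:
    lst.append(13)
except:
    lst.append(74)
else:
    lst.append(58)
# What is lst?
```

Step-by-step execution trace:
1. try: `lst.append(13)` → lst = [13]. No exception raised.
2. `except` is skipped.
3. `else` runs (try completed without exception): `lst.append(58)` → lst = [13, 58].
Result: [13, 58]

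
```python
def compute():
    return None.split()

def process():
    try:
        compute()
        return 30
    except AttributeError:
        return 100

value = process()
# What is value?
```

Step-by-step execution trace:
1. `process()` calls `compute()`.
2. `compute()` evaluates `None.split()`, which raises AttributeError; it propagates to the caller.
3. `return 30` is not reached.
4. `except AttributeError` in process matches → returns 100.
5. value = 100.
Result: 100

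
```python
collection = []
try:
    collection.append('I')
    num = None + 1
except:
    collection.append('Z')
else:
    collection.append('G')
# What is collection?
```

Step-by-step execution trace:
1. try: `collection.append('I')` → collection = ['I'].
2. `num = None + 1` raises TypeError.
3. bare `except` matches → `collection.append('Z')` → collection = ['I', 'Z'].
4. `else` is skipped (an exception was raised).
Result: ['I', 'Z']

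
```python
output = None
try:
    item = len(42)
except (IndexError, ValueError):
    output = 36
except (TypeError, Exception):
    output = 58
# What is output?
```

Step-by-step execution trace:
1. `item = len(42)` raises TypeError.
2. `except (IndexError, ValueError)` does not match TypeError; skipped.
3. `except (TypeError, Exception)` matches (TypeError is in the tuple) → output = 58.
Result: 58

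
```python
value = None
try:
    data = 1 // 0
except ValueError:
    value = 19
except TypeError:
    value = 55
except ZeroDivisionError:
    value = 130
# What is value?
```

Step-by-step execution trace:
1. `data = 1 // 0` raises ZeroDivisionError.
2. `except ValueError` does not match ZeroDivisionError; skipped.
3. `except TypeError` does not match ZeroDivisionError; skipped.
4. `except ZeroDivisionError` matches → value = 130.
Result: 130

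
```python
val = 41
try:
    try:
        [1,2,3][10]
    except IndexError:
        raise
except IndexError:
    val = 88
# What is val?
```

Step-by-step execution trace:
1. Inner try: `[1,2,3][10]` raises IndexError.
2. Inner `except IndexError` matches; bare `raise` re-raises the same IndexError.
3. Outer `except IndexError` matches → val = 88.
Result: 88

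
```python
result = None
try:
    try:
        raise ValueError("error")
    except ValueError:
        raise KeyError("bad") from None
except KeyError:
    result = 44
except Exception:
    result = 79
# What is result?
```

Step-by-step execution trace:
1. Inner try raises ValueError; inner `except ValueError` catches it.
2. `raise KeyError(...) from None` raises KeyError (from None suppresses __context__, but the active exception is still KeyError).
3. Outer `except KeyError` matches → result = 44.
4. `except Exception` is not reached.
Result: 44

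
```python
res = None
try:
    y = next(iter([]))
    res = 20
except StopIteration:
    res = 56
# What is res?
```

Step-by-step execution trace:
1. `y = next(iter([]))` raises StopIteration.
2. `res = 20` is not reached.
3. `except StopIteration` matches → res = 56.
Result: 56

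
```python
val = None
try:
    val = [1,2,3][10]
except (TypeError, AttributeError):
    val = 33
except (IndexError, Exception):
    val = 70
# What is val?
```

Step-by-step execution trace:
1. `val = [1,2,3][10]` raises IndexError.
2. `except (TypeError, AttributeError)` does not match IndexError; skipped.
3. `except (IndexError, Exception)` matches (IndexError is in the tuple) → val = 70.
Result: 70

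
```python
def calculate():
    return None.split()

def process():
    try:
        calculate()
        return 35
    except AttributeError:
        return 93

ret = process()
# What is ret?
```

Step-by-step execution trace:
1. `process()` calls `calculate()`.
2. `calculate()` evaluates `None.split()`, which raises AttributeError; it propagates to the caller.
3. `return 35` is not reached.
4. `except AttributeError` in process matches → returns 93.
5. ret = 93.
Result: 93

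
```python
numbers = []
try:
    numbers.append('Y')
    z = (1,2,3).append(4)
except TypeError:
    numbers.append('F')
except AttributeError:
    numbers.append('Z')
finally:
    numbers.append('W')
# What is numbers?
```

Step-by-step execution trace:
1. try: `numbers.append('Y')` → numbers = ['Y'].
2. `z = (1,2,3).append(4)` raises AttributeError.
3. `except TypeError` does not match AttributeError; skipped.
4. `except AttributeError` matches → `numbers.append('Z')` → numbers = ['Y', 'Z'].
5. finally always runs: `numbers.append('W')` → numbers = ['Y', 'Z', 'W'].
Result: ['Y', 'Z', 'W']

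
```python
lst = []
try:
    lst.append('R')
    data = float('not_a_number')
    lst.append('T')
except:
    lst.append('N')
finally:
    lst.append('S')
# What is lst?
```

Step-by-step execution trace:
1. try: `lst.append('R')` → lst = ['R'].
2. `data = float('not_a_number')` raises ValueError; `lst.append('T')` is not reached.
3. bare `except` matches → `lst.append('N')` → lst = ['R', 'N'].
4. finally always runs: `lst.append('S')` → lst = ['R', 'N', 'S'].
Result: ['R', 'N', 'S']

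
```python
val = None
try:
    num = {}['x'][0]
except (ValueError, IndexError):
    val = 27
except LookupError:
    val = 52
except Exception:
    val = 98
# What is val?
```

Step-by-step execution trace:
1. `num = {}['x'][0]` raises KeyError.
2. `except (ValueError, IndexError)` does not match KeyError; skipped.
3. `except LookupError` matches (KeyError is a subclass of LookupError) → val = 52.
4. `except Exception` is not reached.
Result: 52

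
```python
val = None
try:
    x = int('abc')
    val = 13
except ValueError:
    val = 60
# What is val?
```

Step-by-step execution trace:
1. `x = int('abc')` raises ValueError.
2. `val = 13` is not reached.
3. `except ValueError` matches → val = 60.
Result: 60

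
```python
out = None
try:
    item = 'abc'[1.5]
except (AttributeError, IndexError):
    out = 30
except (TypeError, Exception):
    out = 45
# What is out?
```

Step-by-step execution trace:
1. `item = 'abc'[1.5]` raises TypeError.
2. `except (AttributeError, IndexError)` does not match TypeError; skipped.
3. `except (TypeError, Exception)` matches (TypeError is in the tuple) → out = 45.
Result: 45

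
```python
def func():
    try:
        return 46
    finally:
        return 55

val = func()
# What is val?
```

Step-by-step execution trace:
1. `func()` enters try: `return 46` sets pending return value 46.
2. Before returning, `finally: return 55` runs and overrides the pending return.
3. func() returns 55 → val = 55.
Result: 55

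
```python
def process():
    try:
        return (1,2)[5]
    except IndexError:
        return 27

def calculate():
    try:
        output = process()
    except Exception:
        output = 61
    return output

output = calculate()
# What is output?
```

Step-by-step execution trace:
1. `calculate()` calls `process()`.
2. In process: `(1,2)[5]` raises IndexError; `except IndexError` catches it → returns 27.
3. In calculate: `output = process()` → output = 27. No exception reaches calculate.
4. `except Exception` is skipped; calculate returns 27.
5. output = 27.
Result: 27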